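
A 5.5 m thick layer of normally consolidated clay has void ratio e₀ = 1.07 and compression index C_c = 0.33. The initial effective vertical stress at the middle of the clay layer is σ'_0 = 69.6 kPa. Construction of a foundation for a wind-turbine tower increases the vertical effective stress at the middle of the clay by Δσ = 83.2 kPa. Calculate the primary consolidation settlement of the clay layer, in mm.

Final effective stress: σ'_f = σ'_0 + Δσ = 69.6 + 83.2 = 152.8 kPa.
Normally consolidated clay, so the full stress increment lies on the virgin compression line:
S_c = C_c·H/(1+e₀)·log₁₀(σ'_f/σ'_0) = 0.33×5.5/(1+1.07)×log₁₀(152.8/69.6)
    = 0.87681 × 0.34151 = 0.2994 m

S_c ≈ 299 mm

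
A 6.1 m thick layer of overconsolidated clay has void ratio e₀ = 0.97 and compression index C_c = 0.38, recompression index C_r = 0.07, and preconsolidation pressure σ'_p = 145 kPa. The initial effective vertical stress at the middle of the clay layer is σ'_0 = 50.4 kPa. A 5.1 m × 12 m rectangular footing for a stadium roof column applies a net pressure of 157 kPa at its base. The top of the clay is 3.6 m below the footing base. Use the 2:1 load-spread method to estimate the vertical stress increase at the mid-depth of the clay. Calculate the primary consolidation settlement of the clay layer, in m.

Mid-depth of clay below the footing base: z = 3.6 + 6.1/2 = 6.65 m.
Stress increase at mid-clay by the 2:1 spreading method:
Δσ = qBL/((B+z)(L+z)) = 157×5.1×12/((5.1+6.65)(12+6.65)) = 43.846 kPa
Final effective stress: σ'_f = 50.4 + 43.846 = 94.246 kPa.
σ'_f = 94.246 ≤ σ'_p = 145 kPa, so the clay remains overconsolidated and only the recompression index applies:
S_c = C_r·H/(1+e₀)·log₁₀(σ'_f/σ'_0) = 0.07×6.1/1.97×log₁₀(94.246/50.4)
    = 0.21675 × 0.27183 = 0.05892 m

S_c ≈ 0.0589 m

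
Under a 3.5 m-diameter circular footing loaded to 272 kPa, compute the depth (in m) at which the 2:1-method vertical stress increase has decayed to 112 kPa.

2:1 spreading — at depth z the loaded area has grown by z in each plan dimension:
qD²/(D+z)² = Δσ_z ⇒ z = D(√(q/Δσ_z) − 1) = 3.5×(√(272/112) − 1) = 1.954 m

z ≈ 1.95 m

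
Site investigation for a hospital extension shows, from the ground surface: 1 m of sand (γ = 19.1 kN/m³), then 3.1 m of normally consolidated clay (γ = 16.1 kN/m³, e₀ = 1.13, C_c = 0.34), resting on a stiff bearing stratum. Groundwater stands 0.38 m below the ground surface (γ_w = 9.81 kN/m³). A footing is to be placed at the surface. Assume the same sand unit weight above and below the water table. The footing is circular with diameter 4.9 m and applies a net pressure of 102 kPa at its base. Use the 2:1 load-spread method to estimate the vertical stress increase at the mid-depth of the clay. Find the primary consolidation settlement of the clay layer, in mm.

Mid-depth of clay below the ground surface: z = 1 + 3.1/2 = 2.55 m.
Total vertical stress at mid-clay: σ_v = 19.1×1 + 16.1×1.55 = 44.055 kPa.
Pore pressure: u = 9.81×(2.55 − 0.38) = 21.288 kPa.
Initial effective stress: σ'_0 = σ_v − u = 44.055 − 21.288 = 22.767 kPa.
Stress increase at mid-clay by the 2:1 spreading method:
Δσ ≈ qD²/(D+z)² = 102×4.9²/(4.9+2.55)² = 44.124 kPa
Final effective stress: σ'_f = σ'_0 + Δσ = 22.767 + 44.124 = 66.891 kPa.
Normally consolidated clay, so the full stress increment lies on the virgin compression line:
S_c = C_c·H/(1+e₀)·log₁₀(σ'_f/σ'_0) = 0.34×3.1/(1+1.13)×log₁₀(66.891/22.767)
    = 0.49484 × 0.46806 = 0.2316 m

S_c ≈ 232 mm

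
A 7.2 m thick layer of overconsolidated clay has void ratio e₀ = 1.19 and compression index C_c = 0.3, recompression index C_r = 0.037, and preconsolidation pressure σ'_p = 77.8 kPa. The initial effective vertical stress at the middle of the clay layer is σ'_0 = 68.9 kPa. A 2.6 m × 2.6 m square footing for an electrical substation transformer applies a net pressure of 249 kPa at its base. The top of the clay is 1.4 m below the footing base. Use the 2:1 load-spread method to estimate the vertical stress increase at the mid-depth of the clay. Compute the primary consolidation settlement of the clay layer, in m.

S_c ≈ 0.105 m

Mid-depth of clay below the footing base: z = 1.4 + 7.2/2 = 5 m.
Stress increase at mid-clay by the 2:1 spreading method:
Δσ = qBL/((B+z)(L+z)) = 249×2.6×2.6/((2.6+5)(2.6+5)) = 29.142 kPa
Final effective stress: σ'_f = 68.9 + 29.142 = 98.042 kPa.
σ'_f = 98.042 > σ'_p = 77.8 kPa, so the stress path crosses the preconsolidation pressure — recompression up to σ'_p, then virgin compression beyond:
S_c = H/(1+e₀)·[C_r·log₁₀(σ'_p/σ'_0) + C_c·log₁₀(σ'_f/σ'_p)]
    = 7.2/2.19 × [0.037×log₁₀(77.8/68.9) + 0.3×log₁₀(98.042/77.8)]
    = 3.2877 × [0.0019521 + 0.03013] = 0.1055 m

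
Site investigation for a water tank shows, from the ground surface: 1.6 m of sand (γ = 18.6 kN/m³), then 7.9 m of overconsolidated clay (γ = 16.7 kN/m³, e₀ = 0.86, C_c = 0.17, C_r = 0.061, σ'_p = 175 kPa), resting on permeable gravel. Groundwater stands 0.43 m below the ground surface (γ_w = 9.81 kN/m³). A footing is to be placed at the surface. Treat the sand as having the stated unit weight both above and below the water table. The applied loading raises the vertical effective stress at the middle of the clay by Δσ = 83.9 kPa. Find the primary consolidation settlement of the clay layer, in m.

S_c ≈ 0.118 m

Mid-depth of clay below the ground surface: z = 1.6 + 7.9/2 = 5.55 m.
Total vertical stress at mid-clay: σ_v = 18.6×1.6 + 16.7×3.95 = 95.725 kPa.
Pore pressure: u = 9.81×(5.55 − 0.43) = 50.227 kPa.
Initial effective stress: σ'_0 = σ_v − u = 95.725 − 50.227 = 45.498 kPa.
Final effective stress: σ'_f = 45.498 + 83.9 = 129.4 kPa.
σ'_f = 129.4 ≤ σ'_p = 175 kPa, so the clay remains overconsolidated and only the recompression index applies:
S_c = C_r·H/(1+e₀)·log₁₀(σ'_f/σ'_0) = 0.061×7.9/1.86×log₁₀(129.4/45.498)
    = 0.25909 × 0.45394 = 0.1176 m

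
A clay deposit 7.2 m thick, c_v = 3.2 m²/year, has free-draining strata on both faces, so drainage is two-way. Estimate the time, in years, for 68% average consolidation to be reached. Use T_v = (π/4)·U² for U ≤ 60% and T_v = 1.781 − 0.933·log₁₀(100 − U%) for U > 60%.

Drainage path length: H_d = H/2 = 3.6 m (double drainage).
U > 60%: T_v = 1.781 − 0.933·log₁₀(100 − 68) = 0.3767.
t = T_v·H_d²/c_v = 0.3767×3.6²/3.2 = 1.526 years.

t ≈ 1.53 years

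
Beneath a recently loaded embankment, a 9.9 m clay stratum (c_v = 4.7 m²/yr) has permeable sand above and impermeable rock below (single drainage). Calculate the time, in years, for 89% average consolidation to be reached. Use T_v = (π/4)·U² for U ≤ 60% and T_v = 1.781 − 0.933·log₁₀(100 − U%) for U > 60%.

t ≈ 16.9 years

Drainage path length: H_d = H = 9.9 m (single drainage).
U > 60%: T_v = 1.781 − 0.933·log₁₀(100 − 89) = 0.80938.
t = T_v·H_d²/c_v = 0.80938×9.9²/4.7 = 16.88 years.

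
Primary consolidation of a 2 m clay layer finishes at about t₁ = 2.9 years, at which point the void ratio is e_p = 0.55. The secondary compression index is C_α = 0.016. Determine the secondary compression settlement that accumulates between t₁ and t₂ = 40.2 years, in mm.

Secondary compression: S_s = C_α·H/(1+e_p)·log₁₀(t₂/t₁)
S_s = 0.016×2/(1+0.55)×log₁₀(40.2/2.9)
    = 0.02065 × 1.142 = 0.02357 m

S_s ≈ 23.6 mm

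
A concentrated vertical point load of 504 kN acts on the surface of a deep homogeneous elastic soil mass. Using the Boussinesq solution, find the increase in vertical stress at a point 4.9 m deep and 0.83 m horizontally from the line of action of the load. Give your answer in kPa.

Boussinesq vertical stress below a point load on an elastic half-space:
Δσ_z = 3P/(2πz²) · [1 + (r/z)²]^(−5/2)
r/z = 0.83/4.9 = 0.16939; [1+(r/z)²]^(−5/2) = 0.93172.
Δσ_z = 3×504/(2π×4.9²) × 0.93172 = 10.023 × 0.93172 = 9.339 kPa

Δσ_z ≈ 9.34 kPa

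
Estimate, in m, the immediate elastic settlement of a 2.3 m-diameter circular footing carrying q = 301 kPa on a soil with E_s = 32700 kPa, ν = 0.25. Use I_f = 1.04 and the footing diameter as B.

S_e ≈ 0.0206 m

Immediate (elastic) settlement: S_e = q·B·(1−ν²)/E_s · I_f.
S_e = 301 × 2.3 × (1 − 0.25²) / 32700 × 1.04
    = 301 × 2.3 × 0.9375 / 32700 × 1.04
    = 0.02064 m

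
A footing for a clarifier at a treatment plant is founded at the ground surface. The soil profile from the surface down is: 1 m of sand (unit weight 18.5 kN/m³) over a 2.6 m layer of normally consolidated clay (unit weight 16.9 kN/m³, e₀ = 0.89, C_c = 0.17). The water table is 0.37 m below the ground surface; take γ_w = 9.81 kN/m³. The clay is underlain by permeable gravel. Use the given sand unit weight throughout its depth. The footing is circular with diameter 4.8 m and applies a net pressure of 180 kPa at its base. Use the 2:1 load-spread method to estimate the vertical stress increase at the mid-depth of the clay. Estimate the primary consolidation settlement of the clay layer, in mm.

S_c ≈ 160 mm

Mid-depth of clay below the ground surface: z = 1 + 2.6/2 = 2.3 m.
Total vertical stress at mid-clay: σ_v = 18.5×1 + 16.9×1.3 = 40.47 kPa.
Pore pressure: u = 9.81×(2.3 − 0.37) = 18.933 kPa.
Initial effective stress: σ'_0 = σ_v − u = 40.47 − 18.933 = 21.537 kPa.
Stress increase at mid-clay by the 2:1 spreading method:
Δσ ≈ qD²/(D+z)² = 180×4.8²/(4.8+2.3)² = 82.269 kPa
Final effective stress: σ'_f = σ'_0 + Δσ = 21.537 + 82.269 = 103.81 kPa.
Normally consolidated clay, so the full stress increment lies on the virgin compression line:
S_c = C_c·H/(1+e₀)·log₁₀(σ'_f/σ'_0) = 0.17×2.6/(1+0.89)×log₁₀(103.81/21.537)
    = 0.23386 × 0.68305 = 0.1597 m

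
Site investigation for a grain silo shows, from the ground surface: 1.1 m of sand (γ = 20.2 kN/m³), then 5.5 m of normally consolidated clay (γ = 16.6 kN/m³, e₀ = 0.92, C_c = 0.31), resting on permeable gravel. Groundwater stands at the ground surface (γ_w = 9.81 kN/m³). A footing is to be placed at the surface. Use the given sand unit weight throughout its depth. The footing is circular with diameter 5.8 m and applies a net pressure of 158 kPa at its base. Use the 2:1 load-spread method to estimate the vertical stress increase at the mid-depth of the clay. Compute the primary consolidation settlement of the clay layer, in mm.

Mid-depth of clay below the ground surface: z = 1.1 + 5.5/2 = 3.85 m.
Total vertical stress at mid-clay: σ_v = 20.2×1.1 + 16.6×2.75 = 67.87 kPa.
Pore pressure: u = 9.81×(3.85 − 0) = 37.769 kPa.
Initial effective stress: σ'_0 = σ_v − u = 67.87 − 37.769 = 30.101 kPa.
Stress increase at mid-clay by the 2:1 spreading method:
Δσ ≈ qD²/(D+z)² = 158×5.8²/(5.8+3.85)² = 57.077 kPa
Final effective stress: σ'_f = σ'_0 + Δσ = 30.101 + 57.077 = 87.178 kPa.
Normally consolidated clay, so the full stress increment lies on the virgin compression line:
S_c = C_c·H/(1+e₀)·log₁₀(σ'_f/σ'_0) = 0.31×5.5/(1+0.92)×log₁₀(87.178/30.101)
    = 0.88802 × 0.46183 = 0.4101 m

S_c ≈ 410 mm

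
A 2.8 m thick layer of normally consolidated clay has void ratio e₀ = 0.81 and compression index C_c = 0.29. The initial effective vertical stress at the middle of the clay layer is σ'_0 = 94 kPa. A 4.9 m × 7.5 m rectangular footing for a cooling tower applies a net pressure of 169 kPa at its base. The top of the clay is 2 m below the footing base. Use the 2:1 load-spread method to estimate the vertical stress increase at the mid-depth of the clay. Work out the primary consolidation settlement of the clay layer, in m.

Mid-depth of clay below the footing base: z = 2 + 2.8/2 = 3.4 m.
Stress increase at mid-clay by the 2:1 spreading method:
Δσ = qBL/((B+z)(L+z)) = 169×4.9×7.5/((4.9+3.4)(7.5+3.4)) = 68.65 kPa
Final effective stress: σ'_f = σ'_0 + Δσ = 94 + 68.65 = 162.65 kPa.
Normally consolidated clay, so the full stress increment lies on the virgin compression line:
S_c = C_c·H/(1+e₀)·log₁₀(σ'_f/σ'_0) = 0.29×2.8/(1+0.81)×log₁₀(162.65/94)
    = 0.44862 × 0.23813 = 0.1068 m

S_c ≈ 0.107 m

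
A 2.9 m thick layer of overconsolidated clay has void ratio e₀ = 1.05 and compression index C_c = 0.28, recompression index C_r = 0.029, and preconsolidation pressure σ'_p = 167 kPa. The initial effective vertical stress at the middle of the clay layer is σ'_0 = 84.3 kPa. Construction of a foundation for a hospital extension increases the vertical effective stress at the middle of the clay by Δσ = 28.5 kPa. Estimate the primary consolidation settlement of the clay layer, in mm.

Final effective stress: σ'_f = 84.3 + 28.5 = 112.8 kPa.
σ'_f = 112.8 ≤ σ'_p = 167 kPa, so the clay remains overconsolidated and only the recompression index applies:
S_c = C_r·H/(1+e₀)·log₁₀(σ'_f/σ'_0) = 0.029×2.9/2.05×log₁₀(112.8/84.3)
    = 0.041023 × 0.12648 = 0.005189 m

S_c ≈ 5.19 mm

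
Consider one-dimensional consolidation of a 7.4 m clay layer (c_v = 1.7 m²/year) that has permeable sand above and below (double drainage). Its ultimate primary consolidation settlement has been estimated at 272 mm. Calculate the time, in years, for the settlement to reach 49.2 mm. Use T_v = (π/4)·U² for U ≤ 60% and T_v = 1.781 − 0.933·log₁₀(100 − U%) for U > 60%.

Drainage path length: H_d = H/2 = 3.7 m (double drainage).
U = S(t)/S_ult = 49.2/272 = 0.1809.
U ≤ 60%: T_v = (π/4)·U² = (π/4)×0.18088² = 0.025697.
t = T_v·H_d²/c_v = 0.025697×3.7²/1.7 = 0.2069 years.

t ≈ 0.207 years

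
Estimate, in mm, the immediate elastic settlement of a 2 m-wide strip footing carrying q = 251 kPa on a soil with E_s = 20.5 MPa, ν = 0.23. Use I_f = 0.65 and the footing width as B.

S_e ≈ 15.1 mm

Immediate (elastic) settlement: S_e = q·B·(1−ν²)/E_s · I_f.
E_s = 20.5 MPa = 20500 kPa.
S_e = 251 × 2 × (1 − 0.23²) / 20500 × 0.65
    = 251 × 2 × 0.9471 / 20500 × 0.65
    = 0.01508 m = 15.08 mm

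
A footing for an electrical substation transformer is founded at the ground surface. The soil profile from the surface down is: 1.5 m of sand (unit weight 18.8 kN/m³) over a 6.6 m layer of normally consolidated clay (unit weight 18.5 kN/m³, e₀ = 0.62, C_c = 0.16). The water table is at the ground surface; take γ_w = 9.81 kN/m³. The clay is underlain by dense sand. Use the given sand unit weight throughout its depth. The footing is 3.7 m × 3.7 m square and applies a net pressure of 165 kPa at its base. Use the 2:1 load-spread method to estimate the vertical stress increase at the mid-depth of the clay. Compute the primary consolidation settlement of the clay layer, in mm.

Mid-depth of clay below the ground surface: z = 1.5 + 6.6/2 = 4.8 m.
Total vertical stress at mid-clay: σ_v = 18.8×1.5 + 18.5×3.3 = 89.25 kPa.
Pore pressure: u = 9.81×(4.8 − 0) = 47.088 kPa.
Initial effective stress: σ'_0 = σ_v − u = 89.25 − 47.088 = 42.162 kPa.
Stress increase at mid-clay by the 2:1 spreading method:
Δσ = qBL/((B+z)(L+z)) = 165×3.7×3.7/((3.7+4.8)(3.7+4.8)) = 31.264 kPa
Final effective stress: σ'_f = σ'_0 + Δσ = 42.162 + 31.264 = 73.426 kPa.
Normally consolidated clay, so the full stress increment lies on the virgin compression line:
S_c = C_c·H/(1+e₀)·log₁₀(σ'_f/σ'_0) = 0.16×6.6/(1+0.62)×log₁₀(73.426/42.162)
    = 0.65185 × 0.24093 = 0.1571 m

S_c ≈ 157 mm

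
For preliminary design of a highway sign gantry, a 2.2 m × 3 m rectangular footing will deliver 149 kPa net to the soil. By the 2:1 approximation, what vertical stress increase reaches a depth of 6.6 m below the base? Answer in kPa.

Δσ_z ≈ 11.6 kPa

By the 2:1 method the load spreads at 1 horizontal : 2 vertical, so at depth z the loaded area has grown by z in each plan dimension:
Δσ = qBL/((B+z)(L+z)) = 149×2.2×3/((2.2+6.6)(3+6.6)) = 11.641 kPa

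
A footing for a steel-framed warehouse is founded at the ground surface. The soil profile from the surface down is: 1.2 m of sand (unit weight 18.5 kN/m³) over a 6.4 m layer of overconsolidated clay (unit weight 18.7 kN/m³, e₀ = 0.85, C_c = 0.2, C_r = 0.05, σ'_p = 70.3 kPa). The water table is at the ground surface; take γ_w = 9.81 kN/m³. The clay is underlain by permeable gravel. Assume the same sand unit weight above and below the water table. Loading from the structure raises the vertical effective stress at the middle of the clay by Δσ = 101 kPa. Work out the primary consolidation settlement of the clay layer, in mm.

S_c ≈ 251 mm

Mid-depth of clay below the ground surface: z = 1.2 + 6.4/2 = 4.4 m.
Total vertical stress at mid-clay: σ_v = 18.5×1.2 + 18.7×3.2 = 82.04 kPa.
Pore pressure: u = 9.81×(4.4 − 0) = 43.164 kPa.
Initial effective stress: σ'_0 = σ_v − u = 82.04 − 43.164 = 38.876 kPa.
Final effective stress: σ'_f = 38.876 + 101 = 139.88 kPa.
σ'_f = 139.88 > σ'_p = 70.3 kPa, so the stress path crosses the preconsolidation pressure — recompression up to σ'_p, then virgin compression beyond:
S_c = H/(1+e₀)·[C_r·log₁₀(σ'_p/σ'_0) + C_c·log₁₀(σ'_f/σ'_p)]
    = 6.4/1.85 × [0.05×log₁₀(70.3/38.876) + 0.2×log₁₀(139.88/70.3)]
    = 3.4595 × [0.012864 + 0.05976] = 0.2512 m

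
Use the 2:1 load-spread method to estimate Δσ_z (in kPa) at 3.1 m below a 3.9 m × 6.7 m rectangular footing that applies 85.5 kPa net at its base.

By the 2:1 method the load spreads at 1 horizontal : 2 vertical, so at depth z the loaded area has grown by z in each plan dimension:
Δσ = qBL/((B+z)(L+z)) = 85.5×3.9×6.7/((3.9+3.1)(6.7+3.1)) = 32.567 kPa

Δσ_z ≈ 32.6 kPa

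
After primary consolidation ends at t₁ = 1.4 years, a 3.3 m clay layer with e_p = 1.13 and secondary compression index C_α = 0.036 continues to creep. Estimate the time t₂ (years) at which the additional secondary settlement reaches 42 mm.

t₂ ≈ 7.93 years

S_s = C_α·H/(1+e_p)·log₁₀(t₂/t₁) ⇒ log₁₀(t₂/t₁) = S_s·(1+e_p)/(C_α·H).
log₁₀(t₂/t₁) = 0.042 × (1+1.13) / (0.036×3.3) = 0.753
t₂ = t₁ × 10^0.753 = 1.4 × 5.663 = 7.928 years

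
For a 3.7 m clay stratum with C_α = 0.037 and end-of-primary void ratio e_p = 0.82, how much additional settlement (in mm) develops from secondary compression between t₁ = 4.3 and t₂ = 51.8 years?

S_s ≈ 81.3 mm

Secondary compression: S_s = C_α·H/(1+e_p)·log₁₀(t₂/t₁)
S_s = 0.037×3.7/(1+0.82)×log₁₀(51.8/4.3)
    = 0.07522 × 1.081 = 0.0813 m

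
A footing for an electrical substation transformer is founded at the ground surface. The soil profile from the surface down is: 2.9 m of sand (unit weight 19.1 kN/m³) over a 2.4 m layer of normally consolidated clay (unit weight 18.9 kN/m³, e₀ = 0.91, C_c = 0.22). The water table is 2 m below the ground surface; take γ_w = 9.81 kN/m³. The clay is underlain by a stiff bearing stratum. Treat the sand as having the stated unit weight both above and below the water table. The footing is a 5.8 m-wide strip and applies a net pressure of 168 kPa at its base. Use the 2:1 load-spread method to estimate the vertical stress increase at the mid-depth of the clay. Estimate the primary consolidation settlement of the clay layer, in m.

S_c ≈ 0.12 m

Mid-depth of clay below the ground surface: z = 2.9 + 2.4/2 = 4.1 m.
Total vertical stress at mid-clay: σ_v = 19.1×2.9 + 18.9×1.2 = 78.07 kPa.
Pore pressure: u = 9.81×(4.1 − 2) = 20.601 kPa.
Initial effective stress: σ'_0 = σ_v − u = 78.07 − 20.601 = 57.469 kPa.
Stress increase at mid-clay by the 2:1 spreading method:
Δσ = qB/(B+z) = 168×5.8/(5.8+4.1) = 98.424 kPa
Final effective stress: σ'_f = σ'_0 + Δσ = 57.469 + 98.424 = 155.89 kPa.
Normally consolidated clay, so the full stress increment lies on the virgin compression line:
S_c = C_c·H/(1+e₀)·log₁₀(σ'_f/σ'_0) = 0.22×2.4/(1+0.91)×log₁₀(155.89/57.469)
    = 0.27644 × 0.43338 = 0.1198 m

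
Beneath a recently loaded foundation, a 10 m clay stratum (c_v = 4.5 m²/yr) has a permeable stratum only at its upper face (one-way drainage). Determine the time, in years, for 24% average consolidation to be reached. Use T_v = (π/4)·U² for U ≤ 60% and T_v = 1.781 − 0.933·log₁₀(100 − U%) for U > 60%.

t ≈ 1.01 years

Drainage path length: H_d = H = 10 m (single drainage).
U ≤ 60%: T_v = (π/4)·U² = (π/4)×0.24² = 0.045239.
t = T_v·H_d²/c_v = 0.045239×10²/4.5 = 1.005 years.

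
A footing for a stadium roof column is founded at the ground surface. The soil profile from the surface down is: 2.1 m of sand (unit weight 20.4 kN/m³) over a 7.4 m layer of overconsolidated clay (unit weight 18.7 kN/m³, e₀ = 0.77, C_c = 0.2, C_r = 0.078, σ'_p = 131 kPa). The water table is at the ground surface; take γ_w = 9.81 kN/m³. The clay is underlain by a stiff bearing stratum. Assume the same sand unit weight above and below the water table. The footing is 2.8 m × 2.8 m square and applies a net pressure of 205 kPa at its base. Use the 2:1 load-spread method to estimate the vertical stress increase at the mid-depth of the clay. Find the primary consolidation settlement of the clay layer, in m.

S_c ≈ 0.0471 m

Mid-depth of clay below the ground surface: z = 2.1 + 7.4/2 = 5.8 m.
Total vertical stress at mid-clay: σ_v = 20.4×2.1 + 18.7×3.7 = 112.03 kPa.
Pore pressure: u = 9.81×(5.8 − 0) = 56.898 kPa.
Initial effective stress: σ'_0 = σ_v − u = 112.03 − 56.898 = 55.132 kPa.
Stress increase at mid-clay by the 2:1 spreading method:
Δσ = qBL/((B+z)(L+z)) = 205×2.8×2.8/((2.8+5.8)(2.8+5.8)) = 21.731 kPa
Final effective stress: σ'_f = 55.132 + 21.731 = 76.863 kPa.
σ'_f = 76.863 ≤ σ'_p = 131 kPa, so the clay remains overconsolidated and only the recompression index applies:
S_c = C_r·H/(1+e₀)·log₁₀(σ'_f/σ'_0) = 0.078×7.4/1.77×log₁₀(76.863/55.132)
    = 0.3261 × 0.14431 = 0.04706 m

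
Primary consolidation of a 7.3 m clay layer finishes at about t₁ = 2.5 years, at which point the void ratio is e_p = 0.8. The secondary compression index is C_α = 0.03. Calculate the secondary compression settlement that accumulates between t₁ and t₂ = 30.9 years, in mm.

S_s ≈ 133 mm

Secondary compression: S_s = C_α·H/(1+e_p)·log₁₀(t₂/t₁)
S_s = 0.03×7.3/(1+0.8)×log₁₀(30.9/2.5)
    = 0.1217 × 1.092 = 0.1329 m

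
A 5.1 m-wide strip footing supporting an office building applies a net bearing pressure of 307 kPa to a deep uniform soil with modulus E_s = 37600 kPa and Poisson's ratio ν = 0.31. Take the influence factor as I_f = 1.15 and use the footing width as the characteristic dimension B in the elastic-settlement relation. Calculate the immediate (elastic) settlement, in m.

Immediate (elastic) settlement: S_e = q·B·(1−ν²)/E_s · I_f.
S_e = 307 × 5.1 × (1 − 0.31²) / 37600 × 1.15
    = 307 × 5.1 × 0.9039 / 37600 × 1.15
    = 0.04329 m

S_e ≈ 0.0433 m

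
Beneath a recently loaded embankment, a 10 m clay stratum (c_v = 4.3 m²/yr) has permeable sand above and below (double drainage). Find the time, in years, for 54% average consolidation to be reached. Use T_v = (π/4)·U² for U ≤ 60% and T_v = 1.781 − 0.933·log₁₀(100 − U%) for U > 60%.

Drainage path length: H_d = H/2 = 5 m (double drainage).
U ≤ 60%: T_v = (π/4)·U² = (π/4)×0.54² = 0.22902.
t = T_v·H_d²/c_v = 0.22902×5²/4.3 = 1.332 years.

t ≈ 1.33 years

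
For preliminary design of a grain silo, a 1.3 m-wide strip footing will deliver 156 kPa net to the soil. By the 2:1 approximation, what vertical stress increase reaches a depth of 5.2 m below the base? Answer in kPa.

Δσ_z ≈ 31.2 kPa

By the 2:1 method the load spreads at 1 horizontal : 2 vertical, so at depth z the loaded area has grown by z in each plan dimension:
Δσ = qB/(B+z) = 156×1.3/(1.3+5.2) = 31.2 kPa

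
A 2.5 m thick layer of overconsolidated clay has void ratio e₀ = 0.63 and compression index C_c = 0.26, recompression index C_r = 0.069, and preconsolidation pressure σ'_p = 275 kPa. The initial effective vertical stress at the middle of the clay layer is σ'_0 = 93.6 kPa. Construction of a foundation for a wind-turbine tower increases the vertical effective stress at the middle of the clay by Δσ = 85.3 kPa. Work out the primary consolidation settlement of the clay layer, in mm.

Final effective stress: σ'_f = 93.6 + 85.3 = 178.9 kPa.
σ'_f = 178.9 ≤ σ'_p = 275 kPa, so the clay remains overconsolidated and only the recompression index applies:
S_c = C_r·H/(1+e₀)·log₁₀(σ'_f/σ'_0) = 0.069×2.5/1.63×log₁₀(178.9/93.6)
    = 0.10583 × 0.28133 = 0.02977 m

S_c ≈ 29.8 mm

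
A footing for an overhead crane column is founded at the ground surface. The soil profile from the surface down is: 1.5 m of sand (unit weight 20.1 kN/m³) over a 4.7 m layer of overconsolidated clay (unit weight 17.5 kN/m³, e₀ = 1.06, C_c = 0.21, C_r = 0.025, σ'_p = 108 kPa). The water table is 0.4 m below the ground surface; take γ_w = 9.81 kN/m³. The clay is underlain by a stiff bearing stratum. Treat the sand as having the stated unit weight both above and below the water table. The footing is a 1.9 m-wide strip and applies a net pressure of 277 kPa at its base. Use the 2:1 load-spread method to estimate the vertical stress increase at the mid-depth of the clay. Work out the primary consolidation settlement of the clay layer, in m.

Mid-depth of clay below the ground surface: z = 1.5 + 4.7/2 = 3.85 m.
Total vertical stress at mid-clay: σ_v = 20.1×1.5 + 17.5×2.35 = 71.275 kPa.
Pore pressure: u = 9.81×(3.85 − 0.4) = 33.845 kPa.
Initial effective stress: σ'_0 = σ_v − u = 71.275 − 33.845 = 37.43 kPa.
Stress increase at mid-clay by the 2:1 spreading method:
Δσ = qB/(B+z) = 277×1.9/(1.9+3.85) = 91.53 kPa
Final effective stress: σ'_f = 37.43 + 91.53 = 128.96 kPa.
σ'_f = 128.96 > σ'_p = 108 kPa, so the stress path crosses the preconsolidation pressure — recompression up to σ'_p, then virgin compression beyond:
S_c = H/(1+e₀)·[C_r·log₁₀(σ'_p/σ'_0) + C_c·log₁₀(σ'_f/σ'_p)]
    = 4.7/2.06 × [0.025×log₁₀(108/37.43) + 0.21×log₁₀(128.96/108)]
    = 2.2816 × [0.011505 + 0.016177] = 0.06316 m

S_c ≈ 0.0632 m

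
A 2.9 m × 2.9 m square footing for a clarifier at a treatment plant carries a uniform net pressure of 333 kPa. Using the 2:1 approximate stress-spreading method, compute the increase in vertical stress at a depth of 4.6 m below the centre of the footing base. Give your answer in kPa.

Δσ_z ≈ 49.8 kPa

By the 2:1 method the load spreads at 1 horizontal : 2 vertical, so at depth z the loaded area has grown by z in each plan dimension:
Δσ = qBL/((B+z)(L+z)) = 333×2.9×2.9/((2.9+4.6)(2.9+4.6)) = 49.787 kPa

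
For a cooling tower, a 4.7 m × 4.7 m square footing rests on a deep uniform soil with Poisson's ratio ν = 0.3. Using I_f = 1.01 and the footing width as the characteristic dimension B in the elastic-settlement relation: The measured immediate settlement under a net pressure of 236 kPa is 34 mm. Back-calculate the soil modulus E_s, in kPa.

S_e = q·B·(1−ν²)/E_s · I_f  ⇒  E_s = q·B·(1−ν²)·I_f / S_e.
E_s = 236 × 4.7 × 0.91 × 1.01 / 0.034 = 29980 kPa

E_s ≈ 30000 kPa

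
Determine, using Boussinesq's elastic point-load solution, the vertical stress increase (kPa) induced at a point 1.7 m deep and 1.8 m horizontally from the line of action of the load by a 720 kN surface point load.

Boussinesq vertical stress below a point load on an elastic half-space:
Δσ_z = 3P/(2πz²) · [1 + (r/z)²]^(−5/2)
r/z = 1.8/1.7 = 1.0588; [1+(r/z)²]^(−5/2) = 0.15261.
Δσ_z = 3×720/(2π×1.7²) × 0.15261 = 118.95 × 0.15261 = 18.15 kPa

Δσ_z ≈ 18.2 kPa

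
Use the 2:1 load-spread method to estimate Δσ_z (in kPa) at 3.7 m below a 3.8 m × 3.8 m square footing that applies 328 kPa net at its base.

Δσ_z ≈ 84.2 kPa

By the 2:1 method the load spreads at 1 horizontal : 2 vertical, so at depth z the loaded area has grown by z in each plan dimension:
Δσ = qBL/((B+z)(L+z)) = 328×3.8×3.8/((3.8+3.7)(3.8+3.7)) = 84.201 kPa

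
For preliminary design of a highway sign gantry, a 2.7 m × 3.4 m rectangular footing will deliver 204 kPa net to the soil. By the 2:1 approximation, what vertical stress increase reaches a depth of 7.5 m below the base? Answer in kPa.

Δσ_z ≈ 16.8 kPa

By the 2:1 method the load spreads at 1 horizontal : 2 vertical, so at depth z the loaded area has grown by z in each plan dimension:
Δσ = qBL/((B+z)(L+z)) = 204×2.7×3.4/((2.7+7.5)(3.4+7.5)) = 16.844 kPa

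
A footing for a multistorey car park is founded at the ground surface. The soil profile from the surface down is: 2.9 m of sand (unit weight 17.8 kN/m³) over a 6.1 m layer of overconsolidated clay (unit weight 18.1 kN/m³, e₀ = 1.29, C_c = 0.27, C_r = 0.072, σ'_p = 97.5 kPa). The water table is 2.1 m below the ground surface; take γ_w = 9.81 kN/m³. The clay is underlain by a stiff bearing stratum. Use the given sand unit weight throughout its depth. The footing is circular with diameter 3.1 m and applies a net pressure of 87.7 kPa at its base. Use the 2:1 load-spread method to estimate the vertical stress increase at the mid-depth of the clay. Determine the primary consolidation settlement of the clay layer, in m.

S_c ≈ 0.0116 m

Mid-depth of clay below the ground surface: z = 2.9 + 6.1/2 = 5.95 m.
Total vertical stress at mid-clay: σ_v = 17.8×2.9 + 18.1×3.05 = 106.82 kPa.
Pore pressure: u = 9.81×(5.95 − 2.1) = 37.769 kPa.
Initial effective stress: σ'_0 = σ_v − u = 106.82 − 37.769 = 69.051 kPa.
Stress increase at mid-clay by the 2:1 spreading method:
Δσ ≈ qD²/(D+z)² = 87.7×3.1²/(3.1+5.95)² = 10.29 kPa
Final effective stress: σ'_f = 69.051 + 10.29 = 79.341 kPa.
σ'_f = 79.341 ≤ σ'_p = 97.5 kPa, so the clay remains overconsolidated and only the recompression index applies:
S_c = C_r·H/(1+e₀)·log₁₀(σ'_f/σ'_0) = 0.072×6.1/2.29×log₁₀(79.341/69.051)
    = 0.19179 × 0.060328 = 0.01157 m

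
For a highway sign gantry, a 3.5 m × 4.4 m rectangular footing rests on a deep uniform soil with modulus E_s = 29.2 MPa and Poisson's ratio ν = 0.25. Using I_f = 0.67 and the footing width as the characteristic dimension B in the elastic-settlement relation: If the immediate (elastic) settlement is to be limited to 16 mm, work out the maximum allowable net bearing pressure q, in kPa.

E_s = 29.2 MPa = 29200 kPa.
S_e = q·B·(1−ν²)/E_s · I_f  ⇒  q = S_e·E_s / (B·(1−ν²)·I_f).
q = 0.016 × 29200 / (3.5 × 0.9375 × 0.67) = 212.5 kPa

q ≈ 213 kPa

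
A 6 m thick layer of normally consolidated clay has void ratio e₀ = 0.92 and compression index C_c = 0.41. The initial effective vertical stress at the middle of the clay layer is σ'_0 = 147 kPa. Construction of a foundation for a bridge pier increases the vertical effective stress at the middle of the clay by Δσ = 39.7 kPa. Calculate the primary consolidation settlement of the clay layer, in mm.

Final effective stress: σ'_f = σ'_0 + Δσ = 147 + 39.7 = 186.7 kPa.
Normally consolidated clay, so the full stress increment lies on the virgin compression line:
S_c = C_c·H/(1+e₀)·log₁₀(σ'_f/σ'_0) = 0.41×6/(1+0.92)×log₁₀(186.7/147)
    = 1.2812 × 0.10383 = 0.133 m

S_c ≈ 133 mm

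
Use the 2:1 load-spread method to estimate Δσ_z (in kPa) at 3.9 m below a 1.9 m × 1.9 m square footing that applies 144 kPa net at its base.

By the 2:1 method the load spreads at 1 horizontal : 2 vertical, so at depth z the loaded area has grown by z in each plan dimension:
Δσ = qBL/((B+z)(L+z)) = 144×1.9×1.9/((1.9+3.9)(1.9+3.9)) = 15.453 kPa

Δσ_z ≈ 15.5 kPa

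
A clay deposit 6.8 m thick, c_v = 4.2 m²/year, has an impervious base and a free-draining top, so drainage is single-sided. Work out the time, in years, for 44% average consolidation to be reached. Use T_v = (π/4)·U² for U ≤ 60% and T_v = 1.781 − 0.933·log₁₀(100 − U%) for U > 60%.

Drainage path length: H_d = H = 6.8 m (single drainage).
U ≤ 60%: T_v = (π/4)·U² = (π/4)×0.44² = 0.15205.
t = T_v·H_d²/c_v = 0.15205×6.8²/4.2 = 1.674 years.

t ≈ 1.67 years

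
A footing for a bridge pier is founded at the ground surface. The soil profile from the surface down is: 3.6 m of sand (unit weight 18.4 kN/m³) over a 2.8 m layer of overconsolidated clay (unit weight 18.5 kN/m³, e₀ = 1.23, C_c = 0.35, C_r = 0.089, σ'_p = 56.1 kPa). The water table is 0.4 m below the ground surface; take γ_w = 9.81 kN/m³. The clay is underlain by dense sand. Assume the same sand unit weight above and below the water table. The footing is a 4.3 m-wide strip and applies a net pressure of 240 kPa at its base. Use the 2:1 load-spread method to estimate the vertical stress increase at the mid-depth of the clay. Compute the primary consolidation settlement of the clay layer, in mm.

S_c ≈ 206 mm

Mid-depth of clay below the ground surface: z = 3.6 + 2.8/2 = 5 m.
Total vertical stress at mid-clay: σ_v = 18.4×3.6 + 18.5×1.4 = 92.14 kPa.
Pore pressure: u = 9.81×(5 − 0.4) = 45.126 kPa.
Initial effective stress: σ'_0 = σ_v − u = 92.14 − 45.126 = 47.014 kPa.
Stress increase at mid-clay by the 2:1 spreading method:
Δσ = qB/(B+z) = 240×4.3/(4.3+5) = 110.97 kPa
Final effective stress: σ'_f = 47.014 + 110.97 = 157.98 kPa.
σ'_f = 157.98 > σ'_p = 56.1 kPa, so the stress path crosses the preconsolidation pressure — recompression up to σ'_p, then virgin compression beyond:
S_c = H/(1+e₀)·[C_r·log₁₀(σ'_p/σ'_0) + C_c·log₁₀(σ'_f/σ'_p)]
    = 2.8/2.23 × [0.089×log₁₀(56.1/47.014) + 0.35×log₁₀(157.98/56.1)]
    = 1.2556 × [0.0068295 + 0.15737] = 0.2062 m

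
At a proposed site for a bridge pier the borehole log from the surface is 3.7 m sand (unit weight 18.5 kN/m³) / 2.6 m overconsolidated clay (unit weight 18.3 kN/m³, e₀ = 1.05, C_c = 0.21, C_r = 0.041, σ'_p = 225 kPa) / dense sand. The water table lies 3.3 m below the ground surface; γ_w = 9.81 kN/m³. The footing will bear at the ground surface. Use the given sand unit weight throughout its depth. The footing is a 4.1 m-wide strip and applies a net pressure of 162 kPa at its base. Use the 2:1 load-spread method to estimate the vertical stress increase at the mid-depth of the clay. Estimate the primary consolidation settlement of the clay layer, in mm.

Mid-depth of clay below the ground surface: z = 3.7 + 2.6/2 = 5 m.
Total vertical stress at mid-clay: σ_v = 18.5×3.7 + 18.3×1.3 = 92.24 kPa.
Pore pressure: u = 9.81×(5 − 3.3) = 16.677 kPa.
Initial effective stress: σ'_0 = σ_v − u = 92.24 − 16.677 = 75.563 kPa.
Stress increase at mid-clay by the 2:1 spreading method:
Δσ = qB/(B+z) = 162×4.1/(4.1+5) = 72.989 kPa
Final effective stress: σ'_f = 75.563 + 72.989 = 148.55 kPa.
σ'_f = 148.55 ≤ σ'_p = 225 kPa, so the clay remains overconsolidated and only the recompression index applies:
S_c = C_r·H/(1+e₀)·log₁₀(σ'_f/σ'_0) = 0.041×2.6/2.05×log₁₀(148.55/75.563)
    = 0.052 × 0.29356 = 0.01527 m

S_c ≈ 15.3 mm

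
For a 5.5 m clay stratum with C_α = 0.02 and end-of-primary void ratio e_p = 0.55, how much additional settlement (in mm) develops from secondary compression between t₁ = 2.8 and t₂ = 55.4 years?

S_s ≈ 92 mm

Secondary compression: S_s = C_α·H/(1+e_p)·log₁₀(t₂/t₁)
S_s = 0.02×5.5/(1+0.55)×log₁₀(55.4/2.8)
    = 0.07097 × 1.296 = 0.092 m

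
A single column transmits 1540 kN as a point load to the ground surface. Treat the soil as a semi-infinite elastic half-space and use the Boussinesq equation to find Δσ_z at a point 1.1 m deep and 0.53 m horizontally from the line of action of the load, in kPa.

Boussinesq vertical stress below a point load on an elastic half-space:
Δσ_z = 3P/(2πz²) · [1 + (r/z)²]^(−5/2)
r/z = 0.53/1.1 = 0.48182; [1+(r/z)²]^(−5/2) = 0.59339.
Δσ_z = 3×1540/(2π×1.1²) × 0.59339 = 607.68 × 0.59339 = 360.6 kPa

Δσ_z ≈ 361 kPa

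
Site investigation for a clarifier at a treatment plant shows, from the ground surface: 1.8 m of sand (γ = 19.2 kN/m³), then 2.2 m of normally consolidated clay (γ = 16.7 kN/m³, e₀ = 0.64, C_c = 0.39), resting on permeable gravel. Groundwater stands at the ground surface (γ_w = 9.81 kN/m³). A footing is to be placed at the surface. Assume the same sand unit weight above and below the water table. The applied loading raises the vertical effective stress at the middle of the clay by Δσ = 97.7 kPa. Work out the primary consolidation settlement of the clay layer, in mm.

S_c ≈ 365 mm

Mid-depth of clay below the ground surface: z = 1.8 + 2.2/2 = 2.9 m.
Total vertical stress at mid-clay: σ_v = 19.2×1.8 + 16.7×1.1 = 52.93 kPa.
Pore pressure: u = 9.81×(2.9 − 0) = 28.449 kPa.
Initial effective stress: σ'_0 = σ_v − u = 52.93 − 28.449 = 24.481 kPa.
Final effective stress: σ'_f = σ'_0 + Δσ = 24.481 + 97.7 = 122.18 kPa.
Normally consolidated clay, so the full stress increment lies on the virgin compression line:
S_c = C_c·H/(1+e₀)·log₁₀(σ'_f/σ'_0) = 0.39×2.2/(1+0.64)×log₁₀(122.18/24.481)
    = 0.52317 × 0.69817 = 0.3653 m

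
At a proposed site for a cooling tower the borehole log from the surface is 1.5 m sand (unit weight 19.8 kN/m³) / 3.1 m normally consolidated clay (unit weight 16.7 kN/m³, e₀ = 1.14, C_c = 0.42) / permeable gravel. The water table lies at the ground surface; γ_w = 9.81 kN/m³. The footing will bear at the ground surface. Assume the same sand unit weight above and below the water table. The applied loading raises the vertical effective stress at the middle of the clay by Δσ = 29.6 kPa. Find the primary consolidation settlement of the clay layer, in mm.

S_c ≈ 203 mm

Mid-depth of clay below the ground surface: z = 1.5 + 3.1/2 = 3.05 m.
Total vertical stress at mid-clay: σ_v = 19.8×1.5 + 16.7×1.55 = 55.585 kPa.
Pore pressure: u = 9.81×(3.05 − 0) = 29.921 kPa.
Initial effective stress: σ'_0 = σ_v − u = 55.585 − 29.921 = 25.664 kPa.
Final effective stress: σ'_f = σ'_0 + Δσ = 25.664 + 29.6 = 55.264 kPa.
Normally consolidated clay, so the full stress increment lies on the virgin compression line:
S_c = C_c·H/(1+e₀)·log₁₀(σ'_f/σ'_0) = 0.42×3.1/(1+1.14)×log₁₀(55.264/25.664)
    = 0.60841 × 0.33312 = 0.2027 m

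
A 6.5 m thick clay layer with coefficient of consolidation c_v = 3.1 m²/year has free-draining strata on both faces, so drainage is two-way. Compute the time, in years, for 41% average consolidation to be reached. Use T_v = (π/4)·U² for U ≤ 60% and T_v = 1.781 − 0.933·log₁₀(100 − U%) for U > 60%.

Drainage path length: H_d = H/2 = 3.25 m (double drainage).
U ≤ 60%: T_v = (π/4)·U² = (π/4)×0.41² = 0.13203.
t = T_v·H_d²/c_v = 0.13203×3.25²/3.1 = 0.4499 years.

t ≈ 0.45 years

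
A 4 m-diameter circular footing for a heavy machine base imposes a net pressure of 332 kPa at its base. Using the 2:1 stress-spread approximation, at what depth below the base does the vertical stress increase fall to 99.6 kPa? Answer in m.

z ≈ 3.3 m

2:1 spreading — at depth z the loaded area has grown by z in each plan dimension:
qD²/(D+z)² = Δσ_z ⇒ z = D(√(q/Δσ_z) − 1) = 4×(√(332/99.6) − 1) = 3.303 m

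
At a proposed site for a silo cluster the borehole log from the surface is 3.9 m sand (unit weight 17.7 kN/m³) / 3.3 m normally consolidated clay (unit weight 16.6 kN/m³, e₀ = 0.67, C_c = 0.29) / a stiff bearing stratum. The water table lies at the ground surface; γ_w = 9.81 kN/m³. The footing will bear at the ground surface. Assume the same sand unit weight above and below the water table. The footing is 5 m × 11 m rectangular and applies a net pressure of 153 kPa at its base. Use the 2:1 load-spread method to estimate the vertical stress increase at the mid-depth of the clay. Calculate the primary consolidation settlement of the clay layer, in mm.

S_c ≈ 190 mm

Mid-depth of clay below the ground surface: z = 3.9 + 3.3/2 = 5.55 m.
Total vertical stress at mid-clay: σ_v = 17.7×3.9 + 16.6×1.65 = 96.42 kPa.
Pore pressure: u = 9.81×(5.55 − 0) = 54.446 kPa.
Initial effective stress: σ'_0 = σ_v − u = 96.42 − 54.446 = 41.974 kPa.
Stress increase at mid-clay by the 2:1 spreading method:
Δσ = qBL/((B+z)(L+z)) = 153×5×11/((5+5.55)(11+5.55)) = 48.195 kPa
Final effective stress: σ'_f = σ'_0 + Δσ = 41.974 + 48.195 = 90.169 kPa.
Normally consolidated clay, so the full stress increment lies on the virgin compression line:
S_c = C_c·H/(1+e₀)·log₁₀(σ'_f/σ'_0) = 0.29×3.3/(1+0.67)×log₁₀(90.169/41.974)
    = 0.57305 × 0.33208 = 0.1903 m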